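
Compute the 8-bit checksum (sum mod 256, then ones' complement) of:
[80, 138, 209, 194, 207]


Sum = 828 mod 256 = 60
Complement = 195

195


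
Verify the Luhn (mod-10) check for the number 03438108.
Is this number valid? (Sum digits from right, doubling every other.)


Luhn sum = 30
30 mod 10 = 0

Valid (Luhn sum mod 10 = 0)


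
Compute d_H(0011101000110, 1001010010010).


XOR: 1010111010100
Count of 1s: 7

7


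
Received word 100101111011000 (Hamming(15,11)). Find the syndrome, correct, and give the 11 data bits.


Syndrome = 2: error at position 2

Data: 00111011000 (corrected bit 2)


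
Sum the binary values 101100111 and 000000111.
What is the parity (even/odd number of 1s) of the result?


101100111 = 359
000000111 = 7
Sum = 366 = 101101110
1s count = 6

even parity (6 ones in 101101110)


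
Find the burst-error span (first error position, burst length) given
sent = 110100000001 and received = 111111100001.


XOR: 001011100000

Burst at position 2, length 5


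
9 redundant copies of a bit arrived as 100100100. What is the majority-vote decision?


Ones: 3 out of 9
Threshold: 5

0 (3/9 voted 1)


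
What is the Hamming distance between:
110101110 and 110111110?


XOR: 000010000
Count of 1s: 1

1


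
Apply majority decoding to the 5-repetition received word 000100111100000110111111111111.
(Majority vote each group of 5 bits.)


Groups: 00010, 01111, 00000, 11011, 11111, 11111
Majority votes: 010111

010111


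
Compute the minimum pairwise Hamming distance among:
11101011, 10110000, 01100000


Comparing all pairs, minimum distance: 3
Can detect 2 errors, correct 1 errors

3


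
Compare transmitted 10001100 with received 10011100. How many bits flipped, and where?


XOR: 00010000

1 error(s) at position(s): 3


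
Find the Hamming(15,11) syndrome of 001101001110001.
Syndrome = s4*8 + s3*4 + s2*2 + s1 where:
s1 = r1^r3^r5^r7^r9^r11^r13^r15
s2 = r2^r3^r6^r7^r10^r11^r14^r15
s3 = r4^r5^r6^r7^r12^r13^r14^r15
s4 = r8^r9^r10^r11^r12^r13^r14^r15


s1=0, s2=1, s3=1, s4=0

Syndrome = 6 (error at position 6)


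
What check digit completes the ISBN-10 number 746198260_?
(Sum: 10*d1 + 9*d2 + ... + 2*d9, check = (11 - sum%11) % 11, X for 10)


Weighted sum: 281
281 mod 11 = 6

Check digit: 5


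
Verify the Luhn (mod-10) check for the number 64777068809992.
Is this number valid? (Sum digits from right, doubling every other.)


Luhn sum = 71
71 mod 10 = 1

Invalid (Luhn sum mod 10 = 1)


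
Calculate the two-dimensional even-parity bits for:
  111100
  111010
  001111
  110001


Row parities: 0001
Column parities: 111000

Row P: 0001, Col P: 111000, Corner: 1


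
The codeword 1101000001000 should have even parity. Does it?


Number of 1s: 4

Yes, parity is correct (4 ones)


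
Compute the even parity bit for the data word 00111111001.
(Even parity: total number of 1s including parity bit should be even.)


Number of 1s in data: 7
Parity bit: 1

1


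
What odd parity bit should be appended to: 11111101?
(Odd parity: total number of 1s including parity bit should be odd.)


Number of 1s in data: 7
Parity bit: 0

0


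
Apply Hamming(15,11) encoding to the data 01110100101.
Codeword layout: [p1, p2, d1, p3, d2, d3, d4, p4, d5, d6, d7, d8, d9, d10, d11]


Parity bits: p1=0, p2=0, p3=1, p4=1

000111110100101


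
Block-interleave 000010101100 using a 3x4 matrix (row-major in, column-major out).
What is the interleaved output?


Matrix:
  0000
  1010
  1100
Read columns: 011001010000

011001010000


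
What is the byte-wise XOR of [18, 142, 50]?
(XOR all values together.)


XOR chain: 18 ^ 142 ^ 50 = 174

174


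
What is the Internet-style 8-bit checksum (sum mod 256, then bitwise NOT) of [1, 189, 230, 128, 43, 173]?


Sum = 764 mod 256 = 252
Complement = 3

3


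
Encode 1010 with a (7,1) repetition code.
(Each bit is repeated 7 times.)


Each bit -> 7 copies

1111111000000011111110000000


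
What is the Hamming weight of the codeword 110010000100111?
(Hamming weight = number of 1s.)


Counting 1s in 110010000100111

7


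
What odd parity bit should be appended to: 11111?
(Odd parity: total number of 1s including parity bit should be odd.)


Number of 1s in data: 5
Parity bit: 0

0


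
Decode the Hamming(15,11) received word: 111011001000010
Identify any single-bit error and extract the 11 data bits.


Syndrome = 4: error at position 4

Data: 11101000010 (corrected bit 4)


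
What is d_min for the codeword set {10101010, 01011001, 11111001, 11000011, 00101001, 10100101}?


Comparing all pairs, minimum distance: 2
Can detect 1 errors, correct 0 errors

2


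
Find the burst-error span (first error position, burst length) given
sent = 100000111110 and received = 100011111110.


XOR: 000011000000

Burst at position 4, length 2


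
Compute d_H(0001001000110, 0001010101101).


XOR: 0000011101011
Count of 1s: 6

6


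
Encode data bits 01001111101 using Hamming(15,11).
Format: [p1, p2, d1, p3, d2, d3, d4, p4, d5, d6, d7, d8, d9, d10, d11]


Parity bits: p1=1, p2=1, p3=0, p4=0

110010001111101


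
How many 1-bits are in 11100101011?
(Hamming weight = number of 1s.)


Counting 1s in 11100101011

7


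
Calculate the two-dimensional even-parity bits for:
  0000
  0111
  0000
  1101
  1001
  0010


Row parities: 010101
Column parities: 0001

Row P: 010101, Col P: 0001, Corner: 1


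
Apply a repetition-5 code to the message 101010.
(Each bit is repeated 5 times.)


Each bit -> 5 copies

111110000011111000001111100000


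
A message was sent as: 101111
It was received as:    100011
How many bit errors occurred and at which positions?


XOR: 001100

2 error(s) at position(s): 2, 3


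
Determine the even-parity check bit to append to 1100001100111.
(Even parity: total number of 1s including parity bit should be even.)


Number of 1s in data: 7
Parity bit: 1

1


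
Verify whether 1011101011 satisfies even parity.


Number of 1s: 7

No, parity error (7 ones)


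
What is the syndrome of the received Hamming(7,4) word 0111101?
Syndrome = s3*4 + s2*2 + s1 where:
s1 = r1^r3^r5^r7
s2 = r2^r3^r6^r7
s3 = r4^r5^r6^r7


s1=1, s2=1, s3=1

Syndrome = 7 (error at position 7)


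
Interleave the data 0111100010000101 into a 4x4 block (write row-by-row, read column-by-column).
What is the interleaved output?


Matrix:
  0111
  1000
  1000
  0101
Read columns: 0110100110001001

0110100110001001


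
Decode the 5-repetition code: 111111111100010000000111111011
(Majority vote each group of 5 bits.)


Groups: 11111, 11111, 00010, 00000, 01111, 11011
Majority votes: 110011

110011


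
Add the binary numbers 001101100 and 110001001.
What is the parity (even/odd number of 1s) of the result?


001101100 = 108
110001001 = 393
Sum = 501 = 111110101
1s count = 7

odd parity (7 ones in 111110101)


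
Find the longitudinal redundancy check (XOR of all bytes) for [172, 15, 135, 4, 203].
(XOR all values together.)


XOR chain: 172 ^ 15 ^ 135 ^ 4 ^ 203 = 235

235


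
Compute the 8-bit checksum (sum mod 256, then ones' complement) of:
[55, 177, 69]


Sum = 301 mod 256 = 45
Complement = 210

210


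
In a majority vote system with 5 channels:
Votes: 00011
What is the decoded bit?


Ones: 2 out of 5
Threshold: 3

0 (2/5 voted 1)


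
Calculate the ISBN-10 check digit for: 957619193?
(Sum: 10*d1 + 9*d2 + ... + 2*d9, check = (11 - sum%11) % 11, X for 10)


Weighted sum: 321
321 mod 11 = 2

Check digit: 9


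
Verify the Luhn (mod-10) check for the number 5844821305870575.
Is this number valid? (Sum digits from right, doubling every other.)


Luhn sum = 69
69 mod 10 = 9

Invalid (Luhn sum mod 10 = 9)


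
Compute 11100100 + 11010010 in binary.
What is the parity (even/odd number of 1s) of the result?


11100100 = 228
11010010 = 210
Sum = 438 = 110110110
1s count = 6

even parity (6 ones in 110110110)


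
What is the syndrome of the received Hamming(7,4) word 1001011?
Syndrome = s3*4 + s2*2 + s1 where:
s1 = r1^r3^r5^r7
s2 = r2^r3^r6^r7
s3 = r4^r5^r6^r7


s1=0, s2=0, s3=1

Syndrome = 4 (error at position 4)


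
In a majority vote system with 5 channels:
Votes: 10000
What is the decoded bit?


Ones: 1 out of 5
Threshold: 3

0 (1/5 voted 1)


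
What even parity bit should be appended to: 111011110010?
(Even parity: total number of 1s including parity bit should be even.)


Number of 1s in data: 8
Parity bit: 0

0


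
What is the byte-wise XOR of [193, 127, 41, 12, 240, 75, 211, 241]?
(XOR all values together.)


XOR chain: 193 ^ 127 ^ 41 ^ 12 ^ 240 ^ 75 ^ 211 ^ 241 = 2

2


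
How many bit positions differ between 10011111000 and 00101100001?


XOR: 10110011001
Count of 1s: 6

6


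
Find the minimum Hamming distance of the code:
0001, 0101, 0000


Comparing all pairs, minimum distance: 1
Can detect 0 errors, correct 0 errors

1


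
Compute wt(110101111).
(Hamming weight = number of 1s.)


Counting 1s in 110101111

7


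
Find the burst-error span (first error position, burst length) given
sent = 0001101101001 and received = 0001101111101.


XOR: 0000000010100

Burst at position 8, length 3


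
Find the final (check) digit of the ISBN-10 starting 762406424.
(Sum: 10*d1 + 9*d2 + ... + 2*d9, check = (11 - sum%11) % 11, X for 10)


Weighted sum: 228
228 mod 11 = 8

Check digit: 3


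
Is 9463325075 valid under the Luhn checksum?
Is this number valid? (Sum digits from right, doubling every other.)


Luhn sum = 38
38 mod 10 = 8

Invalid (Luhn sum mod 10 = 8)


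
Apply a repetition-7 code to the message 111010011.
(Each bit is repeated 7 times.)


Each bit -> 7 copies

111111111111111111111000000011111110000000000000011111111111111


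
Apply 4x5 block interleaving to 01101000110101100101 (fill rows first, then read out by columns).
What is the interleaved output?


Matrix:
  01101
  00011
  01011
  00101
Read columns: 00001010100101101111

00001010100101101111


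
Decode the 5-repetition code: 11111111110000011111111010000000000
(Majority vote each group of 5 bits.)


Groups: 11111, 11111, 00000, 11111, 11101, 00000, 00000
Majority votes: 1101100

1101100


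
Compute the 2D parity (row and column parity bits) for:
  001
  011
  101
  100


Row parities: 1001
Column parities: 011

Row P: 1001, Col P: 011, Corner: 0


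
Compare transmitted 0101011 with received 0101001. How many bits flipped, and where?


XOR: 0000010

1 error(s) at position(s): 5


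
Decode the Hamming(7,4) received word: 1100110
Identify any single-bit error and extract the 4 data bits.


Syndrome = 0: no error detected

Data: 0110 (no errors)


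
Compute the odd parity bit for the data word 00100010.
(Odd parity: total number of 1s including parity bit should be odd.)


Number of 1s in data: 2
Parity bit: 1

1


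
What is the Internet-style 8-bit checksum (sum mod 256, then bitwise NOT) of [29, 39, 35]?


Sum = 103 mod 256 = 103
Complement = 152

152


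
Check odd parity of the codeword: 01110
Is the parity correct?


Number of 1s: 3

Yes, parity is correct (3 ones)


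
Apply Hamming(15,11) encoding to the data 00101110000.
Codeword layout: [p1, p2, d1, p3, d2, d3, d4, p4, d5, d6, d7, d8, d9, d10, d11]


Parity bits: p1=0, p2=1, p3=1, p4=1

010101011110000


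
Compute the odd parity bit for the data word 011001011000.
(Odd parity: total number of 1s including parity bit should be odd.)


Number of 1s in data: 5
Parity bit: 0

0


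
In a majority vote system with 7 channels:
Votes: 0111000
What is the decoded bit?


Ones: 3 out of 7
Threshold: 4

0 (3/7 voted 1)


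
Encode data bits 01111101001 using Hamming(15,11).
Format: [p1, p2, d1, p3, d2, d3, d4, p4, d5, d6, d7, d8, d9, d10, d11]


Parity bits: p1=0, p2=0, p3=1, p4=0

000111101101001


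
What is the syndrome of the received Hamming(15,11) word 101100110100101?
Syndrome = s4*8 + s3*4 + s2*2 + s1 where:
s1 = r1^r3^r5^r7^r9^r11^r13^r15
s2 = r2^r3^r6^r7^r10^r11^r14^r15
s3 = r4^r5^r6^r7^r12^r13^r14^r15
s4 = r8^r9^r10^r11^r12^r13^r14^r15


s1=1, s2=0, s3=0, s4=0

Syndrome = 1 (error at position 1)


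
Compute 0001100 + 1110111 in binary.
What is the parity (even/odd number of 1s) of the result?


0001100 = 12
1110111 = 119
Sum = 131 = 10000011
1s count = 3

odd parity (3 ones in 10000011)


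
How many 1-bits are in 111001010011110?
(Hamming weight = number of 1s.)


Counting 1s in 111001010011110

9


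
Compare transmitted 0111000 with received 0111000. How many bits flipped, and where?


XOR: 0000000

0 errors (received matches sent)


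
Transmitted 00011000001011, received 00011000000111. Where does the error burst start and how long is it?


XOR: 00000000001100

Burst at position 10, length 2


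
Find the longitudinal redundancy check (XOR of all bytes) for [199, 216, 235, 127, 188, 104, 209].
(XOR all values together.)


XOR chain: 199 ^ 216 ^ 235 ^ 127 ^ 188 ^ 104 ^ 209 = 142

142


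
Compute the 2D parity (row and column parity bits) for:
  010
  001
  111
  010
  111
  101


Row parities: 111110
Column parities: 100

Row P: 111110, Col P: 100, Corner: 1


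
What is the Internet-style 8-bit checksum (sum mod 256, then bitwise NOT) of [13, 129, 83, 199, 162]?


Sum = 586 mod 256 = 74
Complement = 181

181


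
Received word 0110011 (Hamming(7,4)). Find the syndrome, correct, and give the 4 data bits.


Syndrome = 0: no error detected

Data: 1011 (no errors)


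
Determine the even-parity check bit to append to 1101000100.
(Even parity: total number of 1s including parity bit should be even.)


Number of 1s in data: 4
Parity bit: 0

0


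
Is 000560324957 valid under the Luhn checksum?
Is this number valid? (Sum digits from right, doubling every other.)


Luhn sum = 41
41 mod 10 = 1

Invalid (Luhn sum mod 10 = 1)


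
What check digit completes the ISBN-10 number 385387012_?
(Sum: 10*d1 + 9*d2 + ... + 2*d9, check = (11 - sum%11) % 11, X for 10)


Weighted sum: 253
253 mod 11 = 0

Check digit: 0


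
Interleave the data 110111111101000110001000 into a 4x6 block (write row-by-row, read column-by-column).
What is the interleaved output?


Matrix:
  110111
  111101
  000110
  001000
Read columns: 110011000101111010101100

110011000101111010101100


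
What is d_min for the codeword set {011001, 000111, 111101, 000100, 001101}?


Comparing all pairs, minimum distance: 2
Can detect 1 errors, correct 0 errors

2


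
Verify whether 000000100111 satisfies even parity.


Number of 1s: 4

Yes, parity is correct (4 ones)


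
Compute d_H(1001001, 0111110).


XOR: 1110111
Count of 1s: 6

6


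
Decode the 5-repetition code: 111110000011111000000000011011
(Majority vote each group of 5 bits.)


Groups: 11111, 00000, 11111, 00000, 00000, 11011
Majority votes: 101001

101001


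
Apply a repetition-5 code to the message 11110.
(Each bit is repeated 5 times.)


Each bit -> 5 copies

1111111111111111111100000


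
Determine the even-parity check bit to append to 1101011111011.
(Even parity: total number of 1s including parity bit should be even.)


Number of 1s in data: 10
Parity bit: 0

0


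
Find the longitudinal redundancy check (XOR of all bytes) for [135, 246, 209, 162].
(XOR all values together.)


XOR chain: 135 ^ 246 ^ 209 ^ 162 = 2

2


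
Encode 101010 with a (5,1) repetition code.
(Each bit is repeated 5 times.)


Each bit -> 5 copies

111110000011111000001111100000


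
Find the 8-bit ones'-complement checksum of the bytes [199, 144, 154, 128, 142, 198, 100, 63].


Sum = 1128 mod 256 = 104
Complement = 151

151


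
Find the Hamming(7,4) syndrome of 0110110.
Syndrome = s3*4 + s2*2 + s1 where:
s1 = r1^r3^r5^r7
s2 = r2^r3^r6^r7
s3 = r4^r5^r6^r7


s1=0, s2=1, s3=0

Syndrome = 2 (error at position 2)


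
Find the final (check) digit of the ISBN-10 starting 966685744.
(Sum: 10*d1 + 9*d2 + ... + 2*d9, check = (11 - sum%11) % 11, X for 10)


Weighted sum: 355
355 mod 11 = 3

Check digit: 8


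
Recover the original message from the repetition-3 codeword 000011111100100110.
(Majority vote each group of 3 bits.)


Groups: 000, 011, 111, 100, 100, 110
Majority votes: 011001

011001


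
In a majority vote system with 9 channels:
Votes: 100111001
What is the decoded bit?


Ones: 5 out of 9
Threshold: 5

1 (5/9 voted 1)


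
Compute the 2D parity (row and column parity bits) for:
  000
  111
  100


Row parities: 011
Column parities: 011

Row P: 011, Col P: 011, Corner: 0


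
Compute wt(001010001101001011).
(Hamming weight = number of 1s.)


Counting 1s in 001010001101001011

8


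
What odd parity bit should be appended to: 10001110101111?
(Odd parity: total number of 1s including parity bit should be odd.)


Number of 1s in data: 9
Parity bit: 0

0


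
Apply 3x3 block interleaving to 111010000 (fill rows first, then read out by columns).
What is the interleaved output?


Matrix:
  111
  010
  000
Read columns: 100110100

100110100


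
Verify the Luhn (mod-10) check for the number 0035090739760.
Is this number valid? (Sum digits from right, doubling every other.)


Luhn sum = 40
40 mod 10 = 0

Valid (Luhn sum mod 10 = 0)


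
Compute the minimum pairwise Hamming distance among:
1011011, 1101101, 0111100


Comparing all pairs, minimum distance: 3
Can detect 2 errors, correct 1 errors

3


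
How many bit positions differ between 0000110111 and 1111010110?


XOR: 1111100001
Count of 1s: 6

6


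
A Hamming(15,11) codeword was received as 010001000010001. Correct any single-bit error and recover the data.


Syndrome = 0: no error detected

Data: 00100010001 (no errors)


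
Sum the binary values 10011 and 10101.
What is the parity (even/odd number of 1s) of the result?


10011 = 19
10101 = 21
Sum = 40 = 101000
1s count = 2

even parity (2 ones in 101000)


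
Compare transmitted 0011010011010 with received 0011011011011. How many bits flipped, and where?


XOR: 0000001000001

2 error(s) at position(s): 6, 12


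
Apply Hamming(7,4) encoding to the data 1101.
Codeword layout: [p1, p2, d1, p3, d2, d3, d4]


Parity bits: p1=1, p2=0, p3=0

1010101


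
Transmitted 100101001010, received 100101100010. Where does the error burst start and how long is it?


XOR: 000000101000

Burst at position 6, length 3


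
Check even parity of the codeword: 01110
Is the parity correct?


Number of 1s: 3

No, parity error (3 ones)


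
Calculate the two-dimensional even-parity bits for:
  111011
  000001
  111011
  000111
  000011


Row parities: 11110
Column parities: 000101

Row P: 11110, Col P: 000101, Corner: 0


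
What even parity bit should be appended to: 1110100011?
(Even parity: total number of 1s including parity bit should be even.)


Number of 1s in data: 6
Parity bit: 0

0


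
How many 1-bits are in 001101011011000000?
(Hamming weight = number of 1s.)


Counting 1s in 001101011011000000

7


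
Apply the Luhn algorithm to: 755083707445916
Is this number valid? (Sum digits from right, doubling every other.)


Luhn sum = 71
71 mod 10 = 1

Invalid (Luhn sum mod 10 = 1)


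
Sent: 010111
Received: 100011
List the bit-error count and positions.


XOR: 110100

3 error(s) at position(s): 0, 1, 3


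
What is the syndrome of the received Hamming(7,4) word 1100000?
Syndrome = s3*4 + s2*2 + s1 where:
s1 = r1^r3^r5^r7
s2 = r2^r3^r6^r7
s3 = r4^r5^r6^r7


s1=1, s2=1, s3=0

Syndrome = 3 (error at position 3)


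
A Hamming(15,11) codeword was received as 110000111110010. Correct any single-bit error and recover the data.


Syndrome = 10: error at position 10

Data: 00011010010 (corrected bit 10)


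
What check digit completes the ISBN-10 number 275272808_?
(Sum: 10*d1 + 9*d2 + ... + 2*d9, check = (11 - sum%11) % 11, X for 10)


Weighted sum: 237
237 mod 11 = 6

Check digit: 5


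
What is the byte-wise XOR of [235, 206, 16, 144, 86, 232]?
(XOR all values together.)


XOR chain: 235 ^ 206 ^ 16 ^ 144 ^ 86 ^ 232 = 27

27


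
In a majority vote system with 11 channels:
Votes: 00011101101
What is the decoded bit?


Ones: 6 out of 11
Threshold: 6

1 (6/11 voted 1)


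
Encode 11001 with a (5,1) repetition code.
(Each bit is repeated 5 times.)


Each bit -> 5 copies

1111111111000000000011111


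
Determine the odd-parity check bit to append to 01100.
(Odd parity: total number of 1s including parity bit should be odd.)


Number of 1s in data: 2
Parity bit: 1

1


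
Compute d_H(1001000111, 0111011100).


XOR: 1110011011
Count of 1s: 7

7


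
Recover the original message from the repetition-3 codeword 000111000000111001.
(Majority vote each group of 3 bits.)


Groups: 000, 111, 000, 000, 111, 001
Majority votes: 010010

010010


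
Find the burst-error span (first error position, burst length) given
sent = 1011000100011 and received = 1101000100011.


XOR: 0110000000000

Burst at position 1, length 2


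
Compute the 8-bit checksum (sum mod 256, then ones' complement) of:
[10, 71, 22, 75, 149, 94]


Sum = 421 mod 256 = 165
Complement = 90

90


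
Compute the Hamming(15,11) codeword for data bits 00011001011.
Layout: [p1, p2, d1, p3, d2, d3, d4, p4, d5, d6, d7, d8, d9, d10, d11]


Parity bits: p1=1, p2=1, p3=0, p4=0

110000101001011


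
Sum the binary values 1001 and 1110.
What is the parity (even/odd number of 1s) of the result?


1001 = 9
1110 = 14
Sum = 23 = 10111
1s count = 4

even parity (4 ones in 10111)


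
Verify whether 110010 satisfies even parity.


Number of 1s: 3

No, parity error (3 ones)


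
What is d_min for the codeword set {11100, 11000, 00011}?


Comparing all pairs, minimum distance: 1
Can detect 0 errors, correct 0 errors

1


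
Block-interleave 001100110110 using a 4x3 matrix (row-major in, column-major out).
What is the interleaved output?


Matrix:
  001
  100
  110
  110
Read columns: 011100111000

011100111000


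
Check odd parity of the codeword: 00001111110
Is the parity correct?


Number of 1s: 6

No, parity error (6 ones)


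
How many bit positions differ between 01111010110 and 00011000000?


XOR: 01100010110
Count of 1s: 5

5


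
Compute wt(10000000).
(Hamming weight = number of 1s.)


Counting 1s in 10000000

1


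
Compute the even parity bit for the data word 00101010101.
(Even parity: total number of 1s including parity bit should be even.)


Number of 1s in data: 5
Parity bit: 1

1


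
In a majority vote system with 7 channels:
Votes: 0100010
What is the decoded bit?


Ones: 2 out of 7
Threshold: 4

0 (2/7 voted 1)


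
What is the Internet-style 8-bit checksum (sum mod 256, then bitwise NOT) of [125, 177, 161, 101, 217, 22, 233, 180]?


Sum = 1216 mod 256 = 192
Complement = 63

63


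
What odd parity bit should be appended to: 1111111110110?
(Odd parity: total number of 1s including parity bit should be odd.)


Number of 1s in data: 11
Parity bit: 0

0


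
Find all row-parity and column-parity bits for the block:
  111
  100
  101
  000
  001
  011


Row parities: 110010
Column parities: 100

Row P: 110010, Col P: 100, Corner: 1


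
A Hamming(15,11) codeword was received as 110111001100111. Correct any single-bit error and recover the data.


Syndrome = 11: error at position 11

Data: 01101110111 (corrected bit 11)


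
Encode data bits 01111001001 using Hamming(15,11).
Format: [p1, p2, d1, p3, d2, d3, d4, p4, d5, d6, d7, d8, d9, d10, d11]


Parity bits: p1=0, p2=1, p3=1, p4=1

010111111001001


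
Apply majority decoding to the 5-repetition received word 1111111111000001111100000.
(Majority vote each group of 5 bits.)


Groups: 11111, 11111, 00000, 11111, 00000
Majority votes: 11010

11010


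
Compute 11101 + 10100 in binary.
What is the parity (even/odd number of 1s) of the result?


11101 = 29
10100 = 20
Sum = 49 = 110001
1s count = 3

odd parity (3 ones in 110001)


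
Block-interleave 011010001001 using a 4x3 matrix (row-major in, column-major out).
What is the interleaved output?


Matrix:
  011
  010
  001
  001
Read columns: 000011001011

000011001011


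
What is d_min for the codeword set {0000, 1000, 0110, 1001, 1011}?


Comparing all pairs, minimum distance: 1
Can detect 0 errors, correct 0 errors

1


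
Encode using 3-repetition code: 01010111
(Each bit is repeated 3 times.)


Each bit -> 3 copies

000111000111000111111111


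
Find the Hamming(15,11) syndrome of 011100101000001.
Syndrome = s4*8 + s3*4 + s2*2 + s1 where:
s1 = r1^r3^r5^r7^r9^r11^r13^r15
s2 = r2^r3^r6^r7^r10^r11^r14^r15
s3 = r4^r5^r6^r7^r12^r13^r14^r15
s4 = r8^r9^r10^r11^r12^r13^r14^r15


s1=0, s2=0, s3=1, s4=0

Syndrome = 4 (error at position 4)


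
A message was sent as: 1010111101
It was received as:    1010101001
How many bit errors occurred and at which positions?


XOR: 0000010100

2 error(s) at position(s): 5, 7


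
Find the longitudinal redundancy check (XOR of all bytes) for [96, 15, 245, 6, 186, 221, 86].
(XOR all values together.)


XOR chain: 96 ^ 15 ^ 245 ^ 6 ^ 186 ^ 221 ^ 86 = 173

173


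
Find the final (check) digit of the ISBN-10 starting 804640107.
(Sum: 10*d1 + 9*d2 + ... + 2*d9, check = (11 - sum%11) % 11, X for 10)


Weighted sum: 196
196 mod 11 = 9

Check digit: 2


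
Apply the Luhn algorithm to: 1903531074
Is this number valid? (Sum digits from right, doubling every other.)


Luhn sum = 29
29 mod 10 = 9

Invalid (Luhn sum mod 10 = 9)


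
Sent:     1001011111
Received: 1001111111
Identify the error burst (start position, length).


XOR: 0000100000

Burst at position 4, length 1


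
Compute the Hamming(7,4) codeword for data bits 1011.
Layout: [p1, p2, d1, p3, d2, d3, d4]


Parity bits: p1=0, p2=1, p3=0

0110011


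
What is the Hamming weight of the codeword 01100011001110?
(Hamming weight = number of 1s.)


Counting 1s in 01100011001110

7


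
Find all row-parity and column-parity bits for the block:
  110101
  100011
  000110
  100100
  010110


Row parities: 01001
Column parities: 100010

Row P: 01001, Col P: 100010, Corner: 0


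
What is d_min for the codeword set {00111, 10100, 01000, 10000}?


Comparing all pairs, minimum distance: 1
Can detect 0 errors, correct 0 errors

1


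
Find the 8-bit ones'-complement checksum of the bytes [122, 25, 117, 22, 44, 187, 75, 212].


Sum = 804 mod 256 = 36
Complement = 219

219


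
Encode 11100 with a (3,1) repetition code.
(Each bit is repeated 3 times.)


Each bit -> 3 copies

111111111000000


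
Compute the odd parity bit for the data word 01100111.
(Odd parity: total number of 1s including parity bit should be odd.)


Number of 1s in data: 5
Parity bit: 0

0


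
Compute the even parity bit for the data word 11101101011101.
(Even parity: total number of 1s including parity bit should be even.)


Number of 1s in data: 10
Parity bit: 0

0


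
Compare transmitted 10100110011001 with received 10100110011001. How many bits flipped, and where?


XOR: 00000000000000

0 errors (received matches sent)


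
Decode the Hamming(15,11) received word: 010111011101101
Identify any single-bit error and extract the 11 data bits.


Syndrome = 0: no error detected

Data: 01101101101 (no errors)


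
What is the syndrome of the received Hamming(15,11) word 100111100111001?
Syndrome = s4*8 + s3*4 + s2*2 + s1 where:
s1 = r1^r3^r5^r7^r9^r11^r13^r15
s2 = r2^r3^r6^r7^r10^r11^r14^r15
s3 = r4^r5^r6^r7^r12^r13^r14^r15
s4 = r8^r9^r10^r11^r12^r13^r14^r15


s1=1, s2=1, s3=0, s4=0

Syndrome = 3 (error at position 3)


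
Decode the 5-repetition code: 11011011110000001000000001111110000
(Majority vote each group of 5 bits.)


Groups: 11011, 01111, 00000, 01000, 00000, 11111, 10000
Majority votes: 1100010

1100010


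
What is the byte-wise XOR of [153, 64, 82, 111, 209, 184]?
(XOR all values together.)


XOR chain: 153 ^ 64 ^ 82 ^ 111 ^ 209 ^ 184 = 141

141


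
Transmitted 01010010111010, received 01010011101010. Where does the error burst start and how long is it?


XOR: 00000001010000

Burst at position 7, length 3


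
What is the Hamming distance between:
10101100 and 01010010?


XOR: 11111110
Count of 1s: 7

7


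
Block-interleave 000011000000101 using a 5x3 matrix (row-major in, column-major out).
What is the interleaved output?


Matrix:
  000
  011
  000
  000
  101
Read columns: 000010100001001

000010100001001


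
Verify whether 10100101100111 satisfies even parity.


Number of 1s: 8

Yes, parity is correct (8 ones)


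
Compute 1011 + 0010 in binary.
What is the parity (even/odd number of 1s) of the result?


1011 = 11
0010 = 2
Sum = 13 = 1101
1s count = 3

odd parity (3 ones in 1101)


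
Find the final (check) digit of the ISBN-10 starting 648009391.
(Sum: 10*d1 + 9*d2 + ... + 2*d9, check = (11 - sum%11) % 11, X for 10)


Weighted sum: 246
246 mod 11 = 4

Check digit: 7


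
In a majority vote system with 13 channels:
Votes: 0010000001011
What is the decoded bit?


Ones: 4 out of 13
Threshold: 7

0 (4/13 voted 1)


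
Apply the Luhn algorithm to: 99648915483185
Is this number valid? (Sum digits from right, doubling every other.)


Luhn sum = 83
83 mod 10 = 3

Invalid (Luhn sum mod 10 = 3)


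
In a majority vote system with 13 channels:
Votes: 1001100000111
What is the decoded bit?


Ones: 6 out of 13
Threshold: 7

0 (6/13 voted 1)


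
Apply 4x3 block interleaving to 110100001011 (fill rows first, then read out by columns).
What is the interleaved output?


Matrix:
  110
  100
  001
  011
Read columns: 110010010011

110010010011


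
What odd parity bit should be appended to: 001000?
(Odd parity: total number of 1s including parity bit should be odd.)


Number of 1s in data: 1
Parity bit: 0

0


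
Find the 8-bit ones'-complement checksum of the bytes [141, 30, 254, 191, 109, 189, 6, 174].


Sum = 1094 mod 256 = 70
Complement = 185

185


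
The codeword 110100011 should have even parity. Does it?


Number of 1s: 5

No, parity error (5 ones)


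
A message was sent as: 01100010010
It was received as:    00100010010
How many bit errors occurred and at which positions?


XOR: 01000000000

1 error(s) at position(s): 1


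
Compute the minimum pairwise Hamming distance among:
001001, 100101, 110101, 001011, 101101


Comparing all pairs, minimum distance: 1
Can detect 0 errors, correct 0 errors

1


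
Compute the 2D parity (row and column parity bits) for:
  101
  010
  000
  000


Row parities: 0100
Column parities: 111

Row P: 0100, Col P: 111, Corner: 1


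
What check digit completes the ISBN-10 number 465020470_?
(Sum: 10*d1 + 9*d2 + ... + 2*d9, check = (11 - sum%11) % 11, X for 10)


Weighted sum: 183
183 mod 11 = 7

Check digit: 4


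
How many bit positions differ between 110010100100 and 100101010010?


XOR: 010111110110
Count of 1s: 8

8


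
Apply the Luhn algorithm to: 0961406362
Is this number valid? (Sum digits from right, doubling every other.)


Luhn sum = 32
32 mod 10 = 2

Invalid (Luhn sum mod 10 = 2)


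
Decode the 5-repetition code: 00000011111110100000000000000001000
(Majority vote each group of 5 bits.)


Groups: 00000, 01111, 11101, 00000, 00000, 00000, 01000
Majority votes: 0110000

0110000


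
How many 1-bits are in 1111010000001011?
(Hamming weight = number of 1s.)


Counting 1s in 1111010000001011

8


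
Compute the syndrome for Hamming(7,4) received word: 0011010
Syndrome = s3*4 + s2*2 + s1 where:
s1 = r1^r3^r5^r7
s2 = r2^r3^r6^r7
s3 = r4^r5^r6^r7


s1=1, s2=0, s3=0

Syndrome = 1 (error at position 1)


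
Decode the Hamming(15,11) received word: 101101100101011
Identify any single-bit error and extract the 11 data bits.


Syndrome = 0: no error detected

Data: 10110101011 (no errors)


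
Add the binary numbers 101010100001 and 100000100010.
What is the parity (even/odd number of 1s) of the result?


101010100001 = 2721
100000100010 = 2082
Sum = 4803 = 1001011000011
1s count = 6

even parity (6 ones in 1001011000011)


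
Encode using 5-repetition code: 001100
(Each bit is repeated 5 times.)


Each bit -> 5 copies

000000000011111111110000000000


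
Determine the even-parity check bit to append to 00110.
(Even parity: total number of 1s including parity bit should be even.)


Number of 1s in data: 2
Parity bit: 0

0


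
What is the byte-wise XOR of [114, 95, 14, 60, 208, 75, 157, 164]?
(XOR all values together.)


XOR chain: 114 ^ 95 ^ 14 ^ 60 ^ 208 ^ 75 ^ 157 ^ 164 = 189

189


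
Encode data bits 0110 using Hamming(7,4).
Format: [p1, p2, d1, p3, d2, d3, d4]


Parity bits: p1=1, p2=1, p3=0

1100110


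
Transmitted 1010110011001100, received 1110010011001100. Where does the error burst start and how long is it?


XOR: 0100100000000000

Burst at position 1, length 4


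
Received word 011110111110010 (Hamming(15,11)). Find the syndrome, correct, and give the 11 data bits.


Syndrome = 9: error at position 9

Data: 11010110010 (corrected bit 9)


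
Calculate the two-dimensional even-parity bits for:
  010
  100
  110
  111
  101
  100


Row parities: 110101
Column parities: 110

Row P: 110101, Col P: 110, Corner: 0


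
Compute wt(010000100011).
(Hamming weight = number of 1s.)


Counting 1s in 010000100011

4


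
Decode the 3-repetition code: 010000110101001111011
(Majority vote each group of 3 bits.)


Groups: 010, 000, 110, 101, 001, 111, 011
Majority votes: 0011011

0011011


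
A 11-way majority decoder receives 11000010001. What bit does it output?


Ones: 4 out of 11
Threshold: 6

0 (4/11 voted 1)


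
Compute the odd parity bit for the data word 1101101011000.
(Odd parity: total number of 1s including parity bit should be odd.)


Number of 1s in data: 7
Parity bit: 0

0


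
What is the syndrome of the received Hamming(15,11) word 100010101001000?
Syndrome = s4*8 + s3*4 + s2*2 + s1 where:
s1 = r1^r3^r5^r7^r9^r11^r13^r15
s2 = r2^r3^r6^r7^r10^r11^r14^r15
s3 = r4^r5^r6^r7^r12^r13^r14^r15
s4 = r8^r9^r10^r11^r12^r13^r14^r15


s1=0, s2=1, s3=1, s4=0

Syndrome = 6 (error at position 6)


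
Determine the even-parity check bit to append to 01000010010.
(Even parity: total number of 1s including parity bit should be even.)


Number of 1s in data: 3
Parity bit: 1

1


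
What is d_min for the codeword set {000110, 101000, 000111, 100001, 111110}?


Comparing all pairs, minimum distance: 1
Can detect 0 errors, correct 0 errors

1


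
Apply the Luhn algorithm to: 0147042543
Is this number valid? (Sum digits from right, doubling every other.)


Luhn sum = 40
40 mod 10 = 0

Valid (Luhn sum mod 10 = 0)


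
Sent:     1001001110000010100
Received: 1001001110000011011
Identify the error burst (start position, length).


XOR: 0000000000000001111

Burst at position 15, length 4


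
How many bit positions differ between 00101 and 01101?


XOR: 01000
Count of 1s: 1

1


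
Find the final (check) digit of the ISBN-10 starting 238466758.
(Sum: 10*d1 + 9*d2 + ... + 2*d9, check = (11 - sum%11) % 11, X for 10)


Weighted sum: 264
264 mod 11 = 0

Check digit: 0


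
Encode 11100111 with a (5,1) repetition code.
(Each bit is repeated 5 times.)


Each bit -> 5 copies

1111111111111110000000000111111111111111


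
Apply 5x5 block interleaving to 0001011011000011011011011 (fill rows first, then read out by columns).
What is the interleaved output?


Matrix:
  00010
  11011
  00001
  10110
  11011
Read columns: 0101101001000101101101101

0101101001000101101101101


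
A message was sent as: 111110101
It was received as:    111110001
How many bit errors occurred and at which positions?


XOR: 000000100

1 error(s) at position(s): 6


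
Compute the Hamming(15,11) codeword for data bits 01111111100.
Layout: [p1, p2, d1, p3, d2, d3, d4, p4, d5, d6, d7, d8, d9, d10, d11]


Parity bits: p1=1, p2=0, p3=1, p4=1

100111111111100


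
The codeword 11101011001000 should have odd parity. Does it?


Number of 1s: 7

Yes, parity is correct (7 ones)


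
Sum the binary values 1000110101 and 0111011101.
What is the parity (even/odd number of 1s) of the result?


1000110101 = 565
0111011101 = 477
Sum = 1042 = 10000010010
1s count = 3

odd parity (3 ones in 10000010010)


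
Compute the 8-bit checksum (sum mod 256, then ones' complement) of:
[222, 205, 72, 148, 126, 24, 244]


Sum = 1041 mod 256 = 17
Complement = 238

238


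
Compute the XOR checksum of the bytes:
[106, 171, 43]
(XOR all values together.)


XOR chain: 106 ^ 171 ^ 43 = 234

234


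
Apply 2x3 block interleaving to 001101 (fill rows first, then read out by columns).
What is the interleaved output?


Matrix:
  001
  101
Read columns: 010011

010011


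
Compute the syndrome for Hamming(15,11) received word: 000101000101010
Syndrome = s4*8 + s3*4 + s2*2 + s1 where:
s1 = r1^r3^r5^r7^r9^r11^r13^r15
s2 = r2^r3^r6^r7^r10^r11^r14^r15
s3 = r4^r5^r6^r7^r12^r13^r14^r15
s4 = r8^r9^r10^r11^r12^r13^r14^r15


s1=0, s2=1, s3=0, s4=1

Syndrome = 10 (error at position 10)


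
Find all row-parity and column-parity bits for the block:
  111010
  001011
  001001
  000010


Row parities: 0101
Column parities: 111010

Row P: 0101, Col P: 111010, Corner: 0


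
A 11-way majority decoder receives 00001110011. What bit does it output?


Ones: 5 out of 11
Threshold: 6

0 (5/11 voted 1)


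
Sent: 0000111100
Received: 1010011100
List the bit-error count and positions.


XOR: 1010100000

3 error(s) at position(s): 0, 2, 4


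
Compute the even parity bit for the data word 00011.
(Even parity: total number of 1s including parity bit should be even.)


Number of 1s in data: 2
Parity bit: 0

0


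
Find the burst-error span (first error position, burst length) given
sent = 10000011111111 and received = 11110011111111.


XOR: 01110000000000

Burst at position 1, length 3


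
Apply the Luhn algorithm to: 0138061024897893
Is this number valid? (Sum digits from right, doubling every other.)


Luhn sum = 72
72 mod 10 = 2

Invalid (Luhn sum mod 10 = 2)


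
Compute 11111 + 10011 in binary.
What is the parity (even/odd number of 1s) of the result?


11111 = 31
10011 = 19
Sum = 50 = 110010
1s count = 3

odd parity (3 ones in 110010)


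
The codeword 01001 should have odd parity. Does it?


Number of 1s: 2

No, parity error (2 ones)


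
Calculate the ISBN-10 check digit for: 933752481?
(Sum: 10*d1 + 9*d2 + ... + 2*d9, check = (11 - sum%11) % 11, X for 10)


Weighted sum: 272
272 mod 11 = 8

Check digit: 3


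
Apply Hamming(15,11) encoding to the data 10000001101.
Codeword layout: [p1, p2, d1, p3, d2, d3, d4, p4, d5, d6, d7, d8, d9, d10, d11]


Parity bits: p1=1, p2=0, p3=1, p4=1

101100010001101


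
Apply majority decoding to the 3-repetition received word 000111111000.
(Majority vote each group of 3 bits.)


Groups: 000, 111, 111, 000
Majority votes: 0110

0110


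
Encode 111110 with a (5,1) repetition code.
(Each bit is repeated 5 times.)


Each bit -> 5 copies

111111111111111111111111100000


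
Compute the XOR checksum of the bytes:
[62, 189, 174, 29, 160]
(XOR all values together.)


XOR chain: 62 ^ 189 ^ 174 ^ 29 ^ 160 = 144

144
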